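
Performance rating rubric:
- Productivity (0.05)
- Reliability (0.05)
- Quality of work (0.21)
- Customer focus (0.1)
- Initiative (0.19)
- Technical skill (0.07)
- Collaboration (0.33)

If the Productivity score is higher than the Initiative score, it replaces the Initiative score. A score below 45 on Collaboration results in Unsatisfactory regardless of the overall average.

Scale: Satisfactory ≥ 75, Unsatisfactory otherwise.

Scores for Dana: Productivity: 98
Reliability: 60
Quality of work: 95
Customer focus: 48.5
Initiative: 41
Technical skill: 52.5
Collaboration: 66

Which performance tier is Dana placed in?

Satisfactory

Productivity (98) > Initiative (41), so Initiative counts as 98.
Collaboration score 66 ≥ 45: minimum met.
Weighted total:
  Productivity 98 × 0.05 = 4.9
  Reliability 60 × 0.05 = 3
  Quality of work 95 × 0.21 = 19.95
  Customer focus 48.5 × 0.1 = 4.85
  Initiative 98 × 0.19 = 18.62
  Technical skill 52.5 × 0.07 = 3.675
  Collaboration 66 × 0.33 = 21.78
Sum = 76.775
76.775 ≥ 75 → Satisfactory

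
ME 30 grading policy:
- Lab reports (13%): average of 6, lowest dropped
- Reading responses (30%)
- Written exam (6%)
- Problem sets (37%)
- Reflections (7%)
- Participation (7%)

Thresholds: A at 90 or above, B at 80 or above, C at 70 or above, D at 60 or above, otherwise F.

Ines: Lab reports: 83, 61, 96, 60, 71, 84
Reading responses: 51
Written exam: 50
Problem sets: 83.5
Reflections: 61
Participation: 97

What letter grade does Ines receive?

Lab reports: drop 60 → average of remaining 5 = 395/5 = 79
Weighted total:
  Lab reports 79 × 0.13 = 10.27
  Reading responses 51 × 0.3 = 15.3
  Written exam 50 × 0.06 = 3
  Problem sets 83.5 × 0.37 = 30.895
  Reflections 61 × 0.07 = 4.27
  Participation 97 × 0.07 = 6.79
Sum = 70.525
70.525 is ≥ 70 and < 80 → C

C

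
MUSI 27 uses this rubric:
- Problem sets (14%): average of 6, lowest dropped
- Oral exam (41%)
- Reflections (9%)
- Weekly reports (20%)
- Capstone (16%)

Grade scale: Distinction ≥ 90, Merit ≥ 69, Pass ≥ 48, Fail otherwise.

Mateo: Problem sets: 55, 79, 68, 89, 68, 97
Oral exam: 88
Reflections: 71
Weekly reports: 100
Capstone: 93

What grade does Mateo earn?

Problem sets: drop 55 → average of remaining 5 = 401/5 = 80.2
Weighted total:
  Problem sets 80.2 × 0.14 = 11.228
  Oral exam 88 × 0.41 = 36.08
  Reflections 71 × 0.09 = 6.39
  Weekly reports 100 × 0.2 = 20
  Capstone 93 × 0.16 = 14.88
Sum = 88.578
88.578 is ≥ 69 and < 90 → Merit

Merit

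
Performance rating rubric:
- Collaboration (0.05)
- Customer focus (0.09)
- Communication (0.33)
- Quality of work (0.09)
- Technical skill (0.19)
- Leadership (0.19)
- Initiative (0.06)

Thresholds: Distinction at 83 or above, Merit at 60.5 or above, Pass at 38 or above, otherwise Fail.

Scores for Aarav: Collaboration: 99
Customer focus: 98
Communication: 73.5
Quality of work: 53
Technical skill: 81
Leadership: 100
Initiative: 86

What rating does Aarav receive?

Merit

Weighted total:
  Collaboration 99 × 0.05 = 4.95
  Customer focus 98 × 0.09 = 8.82
  Communication 73.5 × 0.33 = 24.255
  Quality of work 53 × 0.09 = 4.77
  Technical skill 81 × 0.19 = 15.39
  Leadership 100 × 0.19 = 19
  Initiative 86 × 0.06 = 5.16
Sum = 82.345
82.345 is ≥ 60.5 and < 83 → Merit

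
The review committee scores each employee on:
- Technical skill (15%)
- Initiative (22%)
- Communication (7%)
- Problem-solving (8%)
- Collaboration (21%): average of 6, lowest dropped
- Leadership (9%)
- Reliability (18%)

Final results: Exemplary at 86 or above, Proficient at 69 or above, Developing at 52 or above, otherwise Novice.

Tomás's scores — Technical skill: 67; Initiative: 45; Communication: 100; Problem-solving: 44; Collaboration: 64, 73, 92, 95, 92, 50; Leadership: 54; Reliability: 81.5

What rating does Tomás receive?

Developing

Collaboration: drop 50 → average of remaining 5 = 416/5 = 83.2
Weighted total:
  Technical skill 67 × 0.15 = 10.05
  Initiative 45 × 0.22 = 9.9
  Communication 100 × 0.07 = 7
  Problem-solving 44 × 0.08 = 3.52
  Collaboration 83.2 × 0.21 = 17.472
  Leadership 54 × 0.09 = 4.86
  Reliability 81.5 × 0.18 = 14.67
Sum = 67.472
67.472 is ≥ 52 and < 69 → Developing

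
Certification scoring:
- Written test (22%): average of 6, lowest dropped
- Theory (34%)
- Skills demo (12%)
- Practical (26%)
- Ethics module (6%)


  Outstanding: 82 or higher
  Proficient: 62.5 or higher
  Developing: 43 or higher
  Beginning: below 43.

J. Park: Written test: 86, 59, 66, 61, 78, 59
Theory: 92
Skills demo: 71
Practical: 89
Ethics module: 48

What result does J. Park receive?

Written test: drop 59 → average of remaining 5 = 350/5 = 70
Weighted total:
  Written test 70 × 0.22 = 15.4
  Theory 92 × 0.34 = 31.28
  Skills demo 71 × 0.12 = 8.52
  Practical 89 × 0.26 = 23.14
  Ethics module 48 × 0.06 = 2.88
Sum = 81.22
81.22 is ≥ 62.5 and < 82 → Proficient

Proficient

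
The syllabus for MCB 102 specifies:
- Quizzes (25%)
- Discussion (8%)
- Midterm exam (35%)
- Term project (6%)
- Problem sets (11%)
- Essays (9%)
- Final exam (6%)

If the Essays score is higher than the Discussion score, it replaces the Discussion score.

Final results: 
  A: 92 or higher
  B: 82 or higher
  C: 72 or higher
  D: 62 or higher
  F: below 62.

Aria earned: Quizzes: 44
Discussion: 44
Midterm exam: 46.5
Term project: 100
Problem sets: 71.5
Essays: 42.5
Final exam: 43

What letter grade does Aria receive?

Essays (42.5) ≤ Discussion (44), so Discussion stays at 44.
Weighted total:
  Quizzes 44 × 0.25 = 11
  Discussion 44 × 0.08 = 3.52
  Midterm exam 46.5 × 0.35 = 16.275
  Term project 100 × 0.06 = 6
  Problem sets 71.5 × 0.11 = 7.865
  Essays 42.5 × 0.09 = 3.825
  Final exam 43 × 0.06 = 2.58
Sum = 51.065
51.065 < 62 → F

F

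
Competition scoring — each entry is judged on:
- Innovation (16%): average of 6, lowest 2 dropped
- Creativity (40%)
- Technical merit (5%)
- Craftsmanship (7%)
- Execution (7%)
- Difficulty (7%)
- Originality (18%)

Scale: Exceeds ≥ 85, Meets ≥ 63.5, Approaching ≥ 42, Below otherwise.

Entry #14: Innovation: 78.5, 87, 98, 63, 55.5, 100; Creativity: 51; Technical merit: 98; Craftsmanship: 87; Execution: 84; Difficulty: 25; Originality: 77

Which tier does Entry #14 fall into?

Innovation: drop 55.5, 63 → average of remaining 4 = 363.5/4 = 90.875
Weighted total:
  Innovation 90.875 × 0.16 = 14.54
  Creativity 51 × 0.4 = 20.4
  Technical merit 98 × 0.05 = 4.9
  Craftsmanship 87 × 0.07 = 6.09
  Execution 84 × 0.07 = 5.88
  Difficulty 25 × 0.07 = 1.75
  Originality 77 × 0.18 = 13.86
Sum = 67.42
67.42 is ≥ 63.5 and < 85 → Meets

Meets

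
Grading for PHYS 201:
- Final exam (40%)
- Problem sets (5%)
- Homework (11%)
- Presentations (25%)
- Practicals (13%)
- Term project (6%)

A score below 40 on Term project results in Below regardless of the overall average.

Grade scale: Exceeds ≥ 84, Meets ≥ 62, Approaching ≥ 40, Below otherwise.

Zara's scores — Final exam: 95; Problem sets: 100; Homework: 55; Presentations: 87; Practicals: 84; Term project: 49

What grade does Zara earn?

Term project score 49 ≥ 40: minimum met.
Weighted total:
  Final exam 95 × 0.4 = 38
  Problem sets 100 × 0.05 = 5
  Homework 55 × 0.11 = 6.05
  Presentations 87 × 0.25 = 21.75
  Practicals 84 × 0.13 = 10.92
  Term project 49 × 0.06 = 2.94
Sum = 84.66
84.66 ≥ 84 → Exceeds

Exceeds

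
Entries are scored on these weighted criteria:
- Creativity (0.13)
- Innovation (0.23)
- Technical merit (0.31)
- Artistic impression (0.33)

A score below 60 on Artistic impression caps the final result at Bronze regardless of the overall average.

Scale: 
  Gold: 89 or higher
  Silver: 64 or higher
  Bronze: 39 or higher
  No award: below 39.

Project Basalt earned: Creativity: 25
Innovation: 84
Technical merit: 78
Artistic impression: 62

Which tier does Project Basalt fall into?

Silver

Artistic impression score 62 ≥ 60: minimum met.
Weighted total:
  Creativity 25 × 0.13 = 3.25
  Innovation 84 × 0.23 = 19.32
  Technical merit 78 × 0.31 = 24.18
  Artistic impression 62 × 0.33 = 20.46
Sum = 67.21
67.21 is ≥ 64 and < 89 → Silver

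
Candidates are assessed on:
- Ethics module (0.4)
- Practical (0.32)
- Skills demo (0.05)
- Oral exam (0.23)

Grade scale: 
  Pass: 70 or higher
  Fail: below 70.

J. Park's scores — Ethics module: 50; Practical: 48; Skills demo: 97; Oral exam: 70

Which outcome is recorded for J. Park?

Fail

Weighted total:
  Ethics module 50 × 0.4 = 20
  Practical 48 × 0.32 = 15.36
  Skills demo 97 × 0.05 = 4.85
  Oral exam 70 × 0.23 = 16.1
Sum = 56.31
56.31 < 70 → Fail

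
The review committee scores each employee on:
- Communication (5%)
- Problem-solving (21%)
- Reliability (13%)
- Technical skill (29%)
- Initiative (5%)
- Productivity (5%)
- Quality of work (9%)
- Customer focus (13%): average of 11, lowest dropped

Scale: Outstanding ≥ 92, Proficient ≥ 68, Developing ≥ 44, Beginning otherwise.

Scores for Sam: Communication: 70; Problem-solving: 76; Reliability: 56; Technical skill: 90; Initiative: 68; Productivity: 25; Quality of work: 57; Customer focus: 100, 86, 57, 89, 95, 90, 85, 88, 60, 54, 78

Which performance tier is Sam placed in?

Customer focus: drop 54 → average of remaining 10 = 828/10 = 82.8
Weighted total:
  Communication 70 × 0.05 = 3.5
  Problem-solving 76 × 0.21 = 15.96
  Reliability 56 × 0.13 = 7.28
  Technical skill 90 × 0.29 = 26.1
  Initiative 68 × 0.05 = 3.4
  Productivity 25 × 0.05 = 1.25
  Quality of work 57 × 0.09 = 5.13
  Customer focus 82.8 × 0.13 = 10.764
Sum = 73.384
73.384 is ≥ 68 and < 92 → Proficient

Proficient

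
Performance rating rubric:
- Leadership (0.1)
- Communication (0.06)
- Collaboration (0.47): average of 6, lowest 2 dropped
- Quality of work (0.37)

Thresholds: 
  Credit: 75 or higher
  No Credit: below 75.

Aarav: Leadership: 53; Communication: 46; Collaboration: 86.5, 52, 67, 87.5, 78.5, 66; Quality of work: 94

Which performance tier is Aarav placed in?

Collaboration: drop 52, 66 → average of remaining 4 = 319.5/4 = 79.875
Weighted total:
  Leadership 53 × 0.1 = 5.3
  Communication 46 × 0.06 = 2.76
  Collaboration 79.875 × 0.47 = 37.54125
  Quality of work 94 × 0.37 = 34.78
Sum = 80.38125
80.38125 ≥ 75 → Credit

Credit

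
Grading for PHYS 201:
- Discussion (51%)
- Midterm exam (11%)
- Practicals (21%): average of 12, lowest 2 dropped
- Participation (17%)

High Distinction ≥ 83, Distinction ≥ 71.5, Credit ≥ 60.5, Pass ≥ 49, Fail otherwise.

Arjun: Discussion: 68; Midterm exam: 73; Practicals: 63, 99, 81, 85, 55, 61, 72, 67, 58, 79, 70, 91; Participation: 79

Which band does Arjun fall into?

Practicals: drop 55, 58 → average of remaining 10 = 768/10 = 76.8
Weighted total:
  Discussion 68 × 0.51 = 34.68
  Midterm exam 73 × 0.11 = 8.03
  Practicals 76.8 × 0.21 = 16.128
  Participation 79 × 0.17 = 13.43
Sum = 72.268
72.268 is ≥ 71.5 and < 83 → Distinction

Distinction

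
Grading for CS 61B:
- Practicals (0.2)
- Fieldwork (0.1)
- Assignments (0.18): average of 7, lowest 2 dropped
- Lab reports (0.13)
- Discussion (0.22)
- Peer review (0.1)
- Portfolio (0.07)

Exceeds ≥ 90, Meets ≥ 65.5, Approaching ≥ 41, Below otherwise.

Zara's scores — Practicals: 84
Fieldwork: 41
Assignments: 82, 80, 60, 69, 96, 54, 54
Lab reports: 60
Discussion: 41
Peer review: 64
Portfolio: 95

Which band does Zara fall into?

Approaching

Assignments: drop 54, 54 → average of remaining 5 = 387/5 = 77.4
Weighted total:
  Practicals 84 × 0.2 = 16.8
  Fieldwork 41 × 0.1 = 4.1
  Assignments 77.4 × 0.18 = 13.932
  Lab reports 60 × 0.13 = 7.8
  Discussion 41 × 0.22 = 9.02
  Peer review 64 × 0.1 = 6.4
  Portfolio 95 × 0.07 = 6.65
Sum = 64.702
64.702 is ≥ 41 and < 65.5 → Approaching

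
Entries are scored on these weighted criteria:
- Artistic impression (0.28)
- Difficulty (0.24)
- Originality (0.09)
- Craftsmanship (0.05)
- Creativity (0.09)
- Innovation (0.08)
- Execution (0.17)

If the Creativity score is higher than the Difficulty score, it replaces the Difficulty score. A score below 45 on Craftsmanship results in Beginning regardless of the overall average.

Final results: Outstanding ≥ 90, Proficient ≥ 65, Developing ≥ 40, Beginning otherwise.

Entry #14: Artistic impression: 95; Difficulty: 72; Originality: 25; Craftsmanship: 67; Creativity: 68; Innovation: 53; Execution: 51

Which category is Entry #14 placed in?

Creativity (68) ≤ Difficulty (72), so Difficulty stays at 72.
Craftsmanship score 67 ≥ 45: minimum met.
Weighted total:
  Artistic impression 95 × 0.28 = 26.6
  Difficulty 72 × 0.24 = 17.28
  Originality 25 × 0.09 = 2.25
  Craftsmanship 67 × 0.05 = 3.35
  Creativity 68 × 0.09 = 6.12
  Innovation 53 × 0.08 = 4.24
  Execution 51 × 0.17 = 8.67
Sum = 68.51
68.51 is ≥ 65 and < 90 → Proficient

Proficient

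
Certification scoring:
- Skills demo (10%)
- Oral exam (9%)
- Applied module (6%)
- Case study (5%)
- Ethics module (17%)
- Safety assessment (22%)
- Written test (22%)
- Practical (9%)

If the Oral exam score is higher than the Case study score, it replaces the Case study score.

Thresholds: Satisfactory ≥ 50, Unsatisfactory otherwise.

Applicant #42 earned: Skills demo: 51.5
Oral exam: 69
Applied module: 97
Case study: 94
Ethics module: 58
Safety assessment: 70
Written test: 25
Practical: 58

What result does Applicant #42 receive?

Oral exam (69) ≤ Case study (94), so Case study stays at 94.
Weighted total:
  Skills demo 51.5 × 0.1 = 5.15
  Oral exam 69 × 0.09 = 6.21
  Applied module 97 × 0.06 = 5.82
  Case study 94 × 0.05 = 4.7
  Ethics module 58 × 0.17 = 9.86
  Safety assessment 70 × 0.22 = 15.4
  Written test 25 × 0.22 = 5.5
  Practical 58 × 0.09 = 5.22
Sum = 57.86
57.86 ≥ 50 → Satisfactory

Satisfactory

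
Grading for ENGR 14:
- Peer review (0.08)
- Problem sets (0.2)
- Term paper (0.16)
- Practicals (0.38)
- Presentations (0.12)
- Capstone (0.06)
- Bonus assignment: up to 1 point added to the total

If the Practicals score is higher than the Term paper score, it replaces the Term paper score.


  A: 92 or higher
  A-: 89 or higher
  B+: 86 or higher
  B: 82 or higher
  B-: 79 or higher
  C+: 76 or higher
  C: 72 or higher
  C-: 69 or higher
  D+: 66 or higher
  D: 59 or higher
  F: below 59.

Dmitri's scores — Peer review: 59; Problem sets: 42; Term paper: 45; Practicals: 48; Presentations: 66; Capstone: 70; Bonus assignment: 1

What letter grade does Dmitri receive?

Practicals (48) > Term paper (45), so Term paper counts as 48.
Weighted total:
  Peer review 59 × 0.08 = 4.72
  Problem sets 42 × 0.2 = 8.4
  Term paper 48 × 0.16 = 7.68
  Practicals 48 × 0.38 = 18.24
  Presentations 66 × 0.12 = 7.92
  Capstone 70 × 0.06 = 4.2
Sum = 51.16
Bonus assignment: 51.16 + 1 = 52.16
52.16 < 59 → F

F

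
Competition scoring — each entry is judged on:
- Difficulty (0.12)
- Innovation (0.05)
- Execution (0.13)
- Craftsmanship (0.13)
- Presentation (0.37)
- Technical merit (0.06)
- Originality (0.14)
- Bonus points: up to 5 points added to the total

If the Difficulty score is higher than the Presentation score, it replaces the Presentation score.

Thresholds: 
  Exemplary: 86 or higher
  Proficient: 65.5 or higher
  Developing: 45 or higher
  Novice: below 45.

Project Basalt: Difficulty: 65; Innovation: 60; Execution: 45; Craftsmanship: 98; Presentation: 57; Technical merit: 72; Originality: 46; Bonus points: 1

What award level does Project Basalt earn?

Difficulty (65) > Presentation (57), so Presentation counts as 65.
Weighted total:
  Difficulty 65 × 0.12 = 7.8
  Innovation 60 × 0.05 = 3
  Execution 45 × 0.13 = 5.85
  Craftsmanship 98 × 0.13 = 12.74
  Presentation 65 × 0.37 = 24.05
  Technical merit 72 × 0.06 = 4.32
  Originality 46 × 0.14 = 6.44
Sum = 64.2
Bonus points: 64.2 + 1 = 65.2
65.2 is ≥ 45 and < 65.5 → Developing

Developing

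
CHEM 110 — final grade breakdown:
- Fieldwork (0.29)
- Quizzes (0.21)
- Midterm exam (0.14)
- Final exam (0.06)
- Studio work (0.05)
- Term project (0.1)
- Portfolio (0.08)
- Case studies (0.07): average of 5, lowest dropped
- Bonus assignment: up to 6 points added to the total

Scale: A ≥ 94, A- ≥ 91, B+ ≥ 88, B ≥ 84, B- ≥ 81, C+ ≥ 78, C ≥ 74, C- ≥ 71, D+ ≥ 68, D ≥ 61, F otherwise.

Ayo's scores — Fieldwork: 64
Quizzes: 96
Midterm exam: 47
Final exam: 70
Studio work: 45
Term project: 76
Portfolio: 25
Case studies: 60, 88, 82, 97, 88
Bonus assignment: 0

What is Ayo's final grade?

Case studies: drop 60 → average of remaining 4 = 355/4 = 88.75
Weighted total:
  Fieldwork 64 × 0.29 = 18.56
  Quizzes 96 × 0.21 = 20.16
  Midterm exam 47 × 0.14 = 6.58
  Final exam 70 × 0.06 = 4.2
  Studio work 45 × 0.05 = 2.25
  Term project 76 × 0.1 = 7.6
  Portfolio 25 × 0.08 = 2
  Case studies 88.75 × 0.07 = 6.2125
Sum = 67.5625
Bonus assignment: 67.5625 + 0 = 67.5625
67.5625 is ≥ 61 and < 68 → D

D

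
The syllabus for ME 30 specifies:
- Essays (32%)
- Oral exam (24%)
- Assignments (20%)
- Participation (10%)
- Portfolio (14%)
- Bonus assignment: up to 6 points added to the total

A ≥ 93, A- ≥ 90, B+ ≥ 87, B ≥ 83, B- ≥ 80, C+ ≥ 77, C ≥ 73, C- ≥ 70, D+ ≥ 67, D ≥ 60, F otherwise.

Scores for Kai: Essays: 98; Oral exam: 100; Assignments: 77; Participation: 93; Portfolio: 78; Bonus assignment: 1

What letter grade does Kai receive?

A-

Weighted total:
  Essays 98 × 0.32 = 31.36
  Oral exam 100 × 0.24 = 24
  Assignments 77 × 0.2 = 15.4
  Participation 93 × 0.1 = 9.3
  Portfolio 78 × 0.14 = 10.92
Sum = 90.98
Bonus assignment: 90.98 + 1 = 91.98
91.98 is ≥ 90 and < 93 → A-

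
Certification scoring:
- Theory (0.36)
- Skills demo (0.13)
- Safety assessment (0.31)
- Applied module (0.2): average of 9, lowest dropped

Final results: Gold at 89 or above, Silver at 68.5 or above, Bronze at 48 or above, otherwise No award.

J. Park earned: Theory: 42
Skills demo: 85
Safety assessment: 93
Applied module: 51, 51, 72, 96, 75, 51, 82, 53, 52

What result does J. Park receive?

Bronze

Applied module: drop 51 → average of remaining 8 = 532/8 = 66.5
Weighted total:
  Theory 42 × 0.36 = 15.12
  Skills demo 85 × 0.13 = 11.05
  Safety assessment 93 × 0.31 = 28.83
  Applied module 66.5 × 0.2 = 13.3
Sum = 68.3
68.3 is ≥ 48 and < 68.5 → Bronze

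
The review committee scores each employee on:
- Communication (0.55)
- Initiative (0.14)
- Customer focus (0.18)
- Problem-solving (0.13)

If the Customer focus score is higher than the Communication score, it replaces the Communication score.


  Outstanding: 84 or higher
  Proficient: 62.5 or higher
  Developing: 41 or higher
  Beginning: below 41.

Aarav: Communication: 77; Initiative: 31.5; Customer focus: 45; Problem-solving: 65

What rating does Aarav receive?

Proficient

Customer focus (45) ≤ Communication (77), so Communication stays at 77.
Weighted total:
  Communication 77 × 0.55 = 42.35
  Initiative 31.5 × 0.14 = 4.41
  Customer focus 45 × 0.18 = 8.1
  Problem-solving 65 × 0.13 = 8.45
Sum = 63.31
63.31 is ≥ 62.5 and < 84 → Proficient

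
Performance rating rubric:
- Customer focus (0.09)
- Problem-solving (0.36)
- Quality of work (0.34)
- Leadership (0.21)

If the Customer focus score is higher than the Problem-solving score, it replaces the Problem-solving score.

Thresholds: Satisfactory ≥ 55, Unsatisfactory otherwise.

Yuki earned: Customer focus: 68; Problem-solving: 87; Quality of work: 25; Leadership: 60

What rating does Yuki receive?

Customer focus (68) ≤ Problem-solving (87), so Problem-solving stays at 87.
Weighted total:
  Customer focus 68 × 0.09 = 6.12
  Problem-solving 87 × 0.36 = 31.32
  Quality of work 25 × 0.34 = 8.5
  Leadership 60 × 0.21 = 12.6
Sum = 58.54
58.54 ≥ 55 → Satisfactory

Satisfactory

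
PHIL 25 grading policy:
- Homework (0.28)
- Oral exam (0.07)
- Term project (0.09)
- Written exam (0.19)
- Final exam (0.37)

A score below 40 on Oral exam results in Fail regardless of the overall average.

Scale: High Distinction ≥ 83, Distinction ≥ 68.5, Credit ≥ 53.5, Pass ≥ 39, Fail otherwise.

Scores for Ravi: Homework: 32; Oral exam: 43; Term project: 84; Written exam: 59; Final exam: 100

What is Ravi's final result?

Credit

Oral exam score 43 ≥ 40: minimum met.
Weighted total:
  Homework 32 × 0.28 = 8.96
  Oral exam 43 × 0.07 = 3.01
  Term project 84 × 0.09 = 7.56
  Written exam 59 × 0.19 = 11.21
  Final exam 100 × 0.37 = 37
Sum = 67.74
67.74 is ≥ 53.5 and < 68.5 → Credit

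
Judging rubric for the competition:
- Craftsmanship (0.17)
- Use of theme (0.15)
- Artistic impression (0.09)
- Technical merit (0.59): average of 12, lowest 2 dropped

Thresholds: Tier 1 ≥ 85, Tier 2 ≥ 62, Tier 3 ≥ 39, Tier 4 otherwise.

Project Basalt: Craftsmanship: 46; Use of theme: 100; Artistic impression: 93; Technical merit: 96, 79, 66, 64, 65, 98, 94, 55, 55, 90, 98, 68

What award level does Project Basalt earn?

Technical merit: drop 55, 55 → average of remaining 10 = 818/10 = 81.8
Weighted total:
  Craftsmanship 46 × 0.17 = 7.82
  Use of theme 100 × 0.15 = 15
  Artistic impression 93 × 0.09 = 8.37
  Technical merit 81.8 × 0.59 = 48.262
Sum = 79.452
79.452 is ≥ 62 and < 85 → Tier 2

Tier 2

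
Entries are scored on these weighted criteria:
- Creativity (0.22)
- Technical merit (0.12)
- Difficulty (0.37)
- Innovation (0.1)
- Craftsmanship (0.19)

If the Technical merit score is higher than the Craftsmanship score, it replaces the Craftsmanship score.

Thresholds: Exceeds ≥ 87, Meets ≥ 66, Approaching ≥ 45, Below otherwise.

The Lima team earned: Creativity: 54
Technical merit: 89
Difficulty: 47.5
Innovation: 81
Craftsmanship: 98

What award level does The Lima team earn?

Technical merit (89) ≤ Craftsmanship (98), so Craftsmanship stays at 98.
Weighted total:
  Creativity 54 × 0.22 = 11.88
  Technical merit 89 × 0.12 = 10.68
  Difficulty 47.5 × 0.37 = 17.575
  Innovation 81 × 0.1 = 8.1
  Craftsmanship 98 × 0.19 = 18.62
Sum = 66.855
66.855 is ≥ 66 and < 87 → Meets

Meets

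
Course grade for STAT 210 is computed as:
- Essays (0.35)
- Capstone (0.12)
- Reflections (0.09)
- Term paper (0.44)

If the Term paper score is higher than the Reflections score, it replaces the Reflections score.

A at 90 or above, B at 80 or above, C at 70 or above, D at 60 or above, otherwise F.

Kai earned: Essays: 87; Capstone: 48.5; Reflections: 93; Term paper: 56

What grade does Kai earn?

D

Term paper (56) ≤ Reflections (93), so Reflections stays at 93.
Weighted total:
  Essays 87 × 0.35 = 30.45
  Capstone 48.5 × 0.12 = 5.82
  Reflections 93 × 0.09 = 8.37
  Term paper 56 × 0.44 = 24.64
Sum = 69.28
69.28 is ≥ 60 and < 70 → D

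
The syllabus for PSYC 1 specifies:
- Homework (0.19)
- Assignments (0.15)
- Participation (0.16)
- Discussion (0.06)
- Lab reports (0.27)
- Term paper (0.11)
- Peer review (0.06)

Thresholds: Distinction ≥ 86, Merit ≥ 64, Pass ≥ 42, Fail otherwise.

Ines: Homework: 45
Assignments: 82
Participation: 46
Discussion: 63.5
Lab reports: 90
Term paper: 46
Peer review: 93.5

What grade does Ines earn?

Merit

Weighted total:
  Homework 45 × 0.19 = 8.55
  Assignments 82 × 0.15 = 12.3
  Participation 46 × 0.16 = 7.36
  Discussion 63.5 × 0.06 = 3.81
  Lab reports 90 × 0.27 = 24.3
  Term paper 46 × 0.11 = 5.06
  Peer review 93.5 × 0.06 = 5.61
Sum = 66.99
66.99 is ≥ 64 and < 86 → Merit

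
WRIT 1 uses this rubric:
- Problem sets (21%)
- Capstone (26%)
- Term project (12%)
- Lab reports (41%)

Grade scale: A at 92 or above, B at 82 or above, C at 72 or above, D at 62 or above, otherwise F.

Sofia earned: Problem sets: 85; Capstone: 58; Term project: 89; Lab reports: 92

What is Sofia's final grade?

Weighted total:
  Problem sets 85 × 0.21 = 17.85
  Capstone 58 × 0.26 = 15.08
  Term project 89 × 0.12 = 10.68
  Lab reports 92 × 0.41 = 37.72
Sum = 81.33
81.33 is ≥ 72 and < 82 → C

C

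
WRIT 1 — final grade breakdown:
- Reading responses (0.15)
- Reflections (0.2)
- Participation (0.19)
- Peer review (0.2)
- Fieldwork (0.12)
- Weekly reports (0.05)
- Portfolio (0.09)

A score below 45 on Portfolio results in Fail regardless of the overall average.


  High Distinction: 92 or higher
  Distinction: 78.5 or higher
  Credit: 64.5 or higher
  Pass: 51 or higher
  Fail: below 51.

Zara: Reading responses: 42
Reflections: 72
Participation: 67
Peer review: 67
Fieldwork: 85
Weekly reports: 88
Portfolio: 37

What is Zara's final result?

Fail

Portfolio score 37 < 45: minimum not met.
Weighted total:
  Reading responses 42 × 0.15 = 6.3
  Reflections 72 × 0.2 = 14.4
  Participation 67 × 0.19 = 12.73
  Peer review 67 × 0.2 = 13.4
  Fieldwork 85 × 0.12 = 10.2
  Weekly reports 88 × 0.05 = 4.4
  Portfolio 37 × 0.09 = 3.33
Sum = 64.76
Because the Portfolio minimum was not met, the result is Fail.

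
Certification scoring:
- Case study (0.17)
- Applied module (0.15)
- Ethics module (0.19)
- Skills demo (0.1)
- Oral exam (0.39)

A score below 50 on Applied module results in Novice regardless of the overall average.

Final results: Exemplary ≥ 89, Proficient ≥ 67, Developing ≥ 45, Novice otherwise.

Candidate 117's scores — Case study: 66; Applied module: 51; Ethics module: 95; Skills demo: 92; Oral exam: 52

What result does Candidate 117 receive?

Developing

Applied module score 51 ≥ 50: minimum met.
Weighted total:
  Case study 66 × 0.17 = 11.22
  Applied module 51 × 0.15 = 7.65
  Ethics module 95 × 0.19 = 18.05
  Skills demo 92 × 0.1 = 9.2
  Oral exam 52 × 0.39 = 20.28
Sum = 66.4
66.4 is ≥ 45 and < 67 → Developing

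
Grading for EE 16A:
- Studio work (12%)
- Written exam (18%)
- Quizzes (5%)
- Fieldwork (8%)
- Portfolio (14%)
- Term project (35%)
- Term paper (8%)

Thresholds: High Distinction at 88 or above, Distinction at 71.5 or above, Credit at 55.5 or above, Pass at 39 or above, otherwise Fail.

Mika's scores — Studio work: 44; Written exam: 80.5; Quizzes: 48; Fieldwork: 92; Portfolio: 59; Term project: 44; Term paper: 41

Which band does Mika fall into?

Weighted total:
  Studio work 44 × 0.12 = 5.28
  Written exam 80.5 × 0.18 = 14.49
  Quizzes 48 × 0.05 = 2.4
  Fieldwork 92 × 0.08 = 7.36
  Portfolio 59 × 0.14 = 8.26
  Term project 44 × 0.35 = 15.4
  Term paper 41 × 0.08 = 3.28
Sum = 56.47
56.47 is ≥ 55.5 and < 71.5 → Credit

Credit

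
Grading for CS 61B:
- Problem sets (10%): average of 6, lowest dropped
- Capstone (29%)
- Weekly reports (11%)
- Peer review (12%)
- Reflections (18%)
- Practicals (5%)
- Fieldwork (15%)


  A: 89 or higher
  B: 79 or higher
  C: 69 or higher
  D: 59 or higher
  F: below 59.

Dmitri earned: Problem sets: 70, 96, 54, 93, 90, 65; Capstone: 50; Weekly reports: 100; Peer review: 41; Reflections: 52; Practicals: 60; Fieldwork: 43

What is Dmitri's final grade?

Problem sets: drop 54 → average of remaining 5 = 414/5 = 82.8
Weighted total:
  Problem sets 82.8 × 0.1 = 8.28
  Capstone 50 × 0.29 = 14.5
  Weekly reports 100 × 0.11 = 11
  Peer review 41 × 0.12 = 4.92
  Reflections 52 × 0.18 = 9.36
  Practicals 60 × 0.05 = 3
  Fieldwork 43 × 0.15 = 6.45
Sum = 57.51
57.51 < 59 → F

F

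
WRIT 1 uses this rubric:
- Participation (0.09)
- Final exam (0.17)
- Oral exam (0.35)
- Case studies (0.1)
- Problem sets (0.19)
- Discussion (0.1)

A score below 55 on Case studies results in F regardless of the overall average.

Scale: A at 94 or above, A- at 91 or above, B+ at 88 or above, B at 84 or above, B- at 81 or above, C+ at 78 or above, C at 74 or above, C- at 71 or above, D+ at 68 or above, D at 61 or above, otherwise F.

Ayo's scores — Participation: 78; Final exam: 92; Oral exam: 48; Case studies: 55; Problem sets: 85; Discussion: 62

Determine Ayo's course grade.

D

Case studies score 55 ≥ 55: minimum met.
Weighted total:
  Participation 78 × 0.09 = 7.02
  Final exam 92 × 0.17 = 15.64
  Oral exam 48 × 0.35 = 16.8
  Case studies 55 × 0.1 = 5.5
  Problem sets 85 × 0.19 = 16.15
  Discussion 62 × 0.1 = 6.2
Sum = 67.31
67.31 is ≥ 61 and < 68 → D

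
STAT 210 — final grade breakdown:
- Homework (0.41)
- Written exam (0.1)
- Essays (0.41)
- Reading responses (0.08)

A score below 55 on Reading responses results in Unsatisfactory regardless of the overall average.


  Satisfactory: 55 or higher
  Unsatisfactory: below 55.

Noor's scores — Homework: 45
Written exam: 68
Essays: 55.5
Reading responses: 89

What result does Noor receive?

Reading responses score 89 ≥ 55: minimum met.
Weighted total:
  Homework 45 × 0.41 = 18.45
  Written exam 68 × 0.1 = 6.8
  Essays 55.5 × 0.41 = 22.755
  Reading responses 89 × 0.08 = 7.12
Sum = 55.125
55.125 ≥ 55 → Satisfactory

Satisfactory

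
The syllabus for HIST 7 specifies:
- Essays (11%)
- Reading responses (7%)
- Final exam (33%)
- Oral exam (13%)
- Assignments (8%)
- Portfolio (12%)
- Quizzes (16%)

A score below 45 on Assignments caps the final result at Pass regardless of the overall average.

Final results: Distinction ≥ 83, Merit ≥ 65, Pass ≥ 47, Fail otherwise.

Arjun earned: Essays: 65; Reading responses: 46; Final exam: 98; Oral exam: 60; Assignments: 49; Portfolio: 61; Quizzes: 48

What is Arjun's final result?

Assignments score 49 ≥ 45: minimum met.
Weighted total:
  Essays 65 × 0.11 = 7.15
  Reading responses 46 × 0.07 = 3.22
  Final exam 98 × 0.33 = 32.34
  Oral exam 60 × 0.13 = 7.8
  Assignments 49 × 0.08 = 3.92
  Portfolio 61 × 0.12 = 7.32
  Quizzes 48 × 0.16 = 7.68
Sum = 69.43
69.43 is ≥ 65 and < 83 → Merit

Merit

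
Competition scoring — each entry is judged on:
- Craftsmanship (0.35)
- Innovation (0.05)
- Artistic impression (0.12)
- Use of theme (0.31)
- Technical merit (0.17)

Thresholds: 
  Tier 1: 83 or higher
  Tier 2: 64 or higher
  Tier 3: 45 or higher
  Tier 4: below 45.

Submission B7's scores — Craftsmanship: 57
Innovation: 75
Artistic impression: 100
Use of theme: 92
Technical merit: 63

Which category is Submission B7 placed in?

Weighted total:
  Craftsmanship 57 × 0.35 = 19.95
  Innovation 75 × 0.05 = 3.75
  Artistic impression 100 × 0.12 = 12
  Use of theme 92 × 0.31 = 28.52
  Technical merit 63 × 0.17 = 10.71
Sum = 74.93
74.93 is ≥ 64 and < 83 → Tier 2

Tier 2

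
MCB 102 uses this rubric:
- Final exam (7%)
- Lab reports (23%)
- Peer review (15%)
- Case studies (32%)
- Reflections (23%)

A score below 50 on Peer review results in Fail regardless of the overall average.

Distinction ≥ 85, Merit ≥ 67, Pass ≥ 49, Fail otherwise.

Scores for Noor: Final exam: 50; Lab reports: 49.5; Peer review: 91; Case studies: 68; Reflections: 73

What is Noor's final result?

Peer review score 91 ≥ 50: minimum met.
Weighted total:
  Final exam 50 × 0.07 = 3.5
  Lab reports 49.5 × 0.23 = 11.385
  Peer review 91 × 0.15 = 13.65
  Case studies 68 × 0.32 = 21.76
  Reflections 73 × 0.23 = 16.79
Sum = 67.085
67.085 is ≥ 67 and < 85 → Merit

Merit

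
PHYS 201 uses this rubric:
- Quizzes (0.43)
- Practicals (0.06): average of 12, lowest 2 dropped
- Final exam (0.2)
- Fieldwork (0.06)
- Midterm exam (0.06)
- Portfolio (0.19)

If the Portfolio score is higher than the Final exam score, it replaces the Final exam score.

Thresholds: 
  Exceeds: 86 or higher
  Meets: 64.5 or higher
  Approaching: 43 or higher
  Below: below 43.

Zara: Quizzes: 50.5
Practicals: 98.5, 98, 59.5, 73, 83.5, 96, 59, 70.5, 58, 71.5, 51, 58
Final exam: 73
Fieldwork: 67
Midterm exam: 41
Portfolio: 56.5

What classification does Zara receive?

Practicals: drop 51, 58 → average of remaining 10 = 767.5/10 = 76.75
Portfolio (56.5) ≤ Final exam (73), so Final exam stays at 73.
Weighted total:
  Quizzes 50.5 × 0.43 = 21.715
  Practicals 76.75 × 0.06 = 4.605
  Final exam 73 × 0.2 = 14.6
  Fieldwork 67 × 0.06 = 4.02
  Midterm exam 41 × 0.06 = 2.46
  Portfolio 56.5 × 0.19 = 10.735
Sum = 58.135
58.135 is ≥ 43 and < 64.5 → Approaching

Approaching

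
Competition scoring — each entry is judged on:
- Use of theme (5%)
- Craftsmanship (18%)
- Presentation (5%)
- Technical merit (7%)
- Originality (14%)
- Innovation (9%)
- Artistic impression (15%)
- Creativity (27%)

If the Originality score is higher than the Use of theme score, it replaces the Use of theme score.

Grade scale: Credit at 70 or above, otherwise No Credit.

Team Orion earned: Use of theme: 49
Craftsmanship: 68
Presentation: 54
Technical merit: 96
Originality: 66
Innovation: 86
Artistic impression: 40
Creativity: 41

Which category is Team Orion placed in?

No Credit

Originality (66) > Use of theme (49), so Use of theme counts as 66.
Weighted total:
  Use of theme 66 × 0.05 = 3.3
  Craftsmanship 68 × 0.18 = 12.24
  Presentation 54 × 0.05 = 2.7
  Technical merit 96 × 0.07 = 6.72
  Originality 66 × 0.14 = 9.24
  Innovation 86 × 0.09 = 7.74
  Artistic impression 40 × 0.15 = 6
  Creativity 41 × 0.27 = 11.07
Sum = 59.01
59.01 < 70 → No Credit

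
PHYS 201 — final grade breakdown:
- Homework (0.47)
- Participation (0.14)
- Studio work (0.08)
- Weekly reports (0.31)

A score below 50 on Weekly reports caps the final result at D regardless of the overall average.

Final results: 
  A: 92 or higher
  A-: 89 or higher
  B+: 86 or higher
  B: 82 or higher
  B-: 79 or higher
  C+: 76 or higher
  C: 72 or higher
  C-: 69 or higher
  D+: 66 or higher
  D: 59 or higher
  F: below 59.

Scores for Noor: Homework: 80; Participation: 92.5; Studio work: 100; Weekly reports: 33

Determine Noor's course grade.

Weekly reports score 33 < 50: minimum not met.
Weighted total:
  Homework 80 × 0.47 = 37.6
  Participation 92.5 × 0.14 = 12.95
  Studio work 100 × 0.08 = 8
  Weekly reports 33 × 0.31 = 10.23
Sum = 68.78
68.78 would be D+; cap at D applies → D.

D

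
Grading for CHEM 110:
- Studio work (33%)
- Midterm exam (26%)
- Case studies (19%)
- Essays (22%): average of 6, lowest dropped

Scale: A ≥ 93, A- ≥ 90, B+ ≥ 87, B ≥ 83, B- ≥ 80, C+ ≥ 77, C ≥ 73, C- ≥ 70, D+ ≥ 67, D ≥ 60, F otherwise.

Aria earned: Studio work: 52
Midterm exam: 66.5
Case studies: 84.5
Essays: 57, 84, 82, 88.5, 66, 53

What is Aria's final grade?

D+

Essays: drop 53 → average of remaining 5 = 377.5/5 = 75.5
Weighted total:
  Studio work 52 × 0.33 = 17.16
  Midterm exam 66.5 × 0.26 = 17.29
  Case studies 84.5 × 0.19 = 16.055
  Essays 75.5 × 0.22 = 16.61
Sum = 67.115
67.115 is ≥ 67 and < 70 → D+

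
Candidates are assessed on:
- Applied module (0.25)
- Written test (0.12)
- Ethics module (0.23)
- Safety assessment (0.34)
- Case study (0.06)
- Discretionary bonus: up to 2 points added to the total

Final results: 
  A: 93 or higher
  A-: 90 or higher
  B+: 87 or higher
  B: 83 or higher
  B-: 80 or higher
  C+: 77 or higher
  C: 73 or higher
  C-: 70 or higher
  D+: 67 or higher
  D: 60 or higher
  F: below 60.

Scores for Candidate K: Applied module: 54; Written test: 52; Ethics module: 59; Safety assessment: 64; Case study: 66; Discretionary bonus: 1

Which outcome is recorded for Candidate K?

D

Weighted total:
  Applied module 54 × 0.25 = 13.5
  Written test 52 × 0.12 = 6.24
  Ethics module 59 × 0.23 = 13.57
  Safety assessment 64 × 0.34 = 21.76
  Case study 66 × 0.06 = 3.96
Sum = 59.03
Discretionary bonus: 59.03 + 1 = 60.03
60.03 is ≥ 60 and < 67 → D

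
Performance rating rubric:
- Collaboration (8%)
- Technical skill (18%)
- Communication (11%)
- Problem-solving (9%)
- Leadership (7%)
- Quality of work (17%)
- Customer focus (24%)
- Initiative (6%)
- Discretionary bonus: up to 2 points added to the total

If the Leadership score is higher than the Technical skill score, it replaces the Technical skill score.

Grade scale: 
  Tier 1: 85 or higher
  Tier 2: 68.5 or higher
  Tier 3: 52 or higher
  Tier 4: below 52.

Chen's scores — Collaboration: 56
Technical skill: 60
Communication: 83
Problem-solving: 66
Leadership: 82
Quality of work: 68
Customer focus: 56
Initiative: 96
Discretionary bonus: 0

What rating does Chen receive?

Tier 2

Leadership (82) > Technical skill (60), so Technical skill counts as 82.
Weighted total:
  Collaboration 56 × 0.08 = 4.48
  Technical skill 82 × 0.18 = 14.76
  Communication 83 × 0.11 = 9.13
  Problem-solving 66 × 0.09 = 5.94
  Leadership 82 × 0.07 = 5.74
  Quality of work 68 × 0.17 = 11.56
  Customer focus 56 × 0.24 = 13.44
  Initiative 96 × 0.06 = 5.76
Sum = 70.81
Discretionary bonus: 70.81 + 0 = 70.81
70.81 is ≥ 68.5 and < 85 → Tier 2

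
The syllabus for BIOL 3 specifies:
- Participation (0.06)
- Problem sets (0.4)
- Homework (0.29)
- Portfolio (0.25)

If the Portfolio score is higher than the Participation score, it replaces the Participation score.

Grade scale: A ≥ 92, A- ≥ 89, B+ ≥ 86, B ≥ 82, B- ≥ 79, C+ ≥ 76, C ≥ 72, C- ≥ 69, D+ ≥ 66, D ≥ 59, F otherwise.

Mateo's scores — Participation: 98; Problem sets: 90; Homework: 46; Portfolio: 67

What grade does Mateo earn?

Portfolio (67) ≤ Participation (98), so Participation stays at 98.
Weighted total:
  Participation 98 × 0.06 = 5.88
  Problem sets 90 × 0.4 = 36
  Homework 46 × 0.29 = 13.34
  Portfolio 67 × 0.25 = 16.75
Sum = 71.97
71.97 is ≥ 69 and < 72 → C-

C-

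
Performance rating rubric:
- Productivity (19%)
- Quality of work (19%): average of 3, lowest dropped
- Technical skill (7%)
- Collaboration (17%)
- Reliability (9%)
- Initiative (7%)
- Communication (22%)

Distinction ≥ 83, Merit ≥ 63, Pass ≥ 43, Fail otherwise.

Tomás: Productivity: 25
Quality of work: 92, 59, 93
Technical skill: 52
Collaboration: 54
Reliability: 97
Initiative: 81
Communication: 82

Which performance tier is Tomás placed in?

Merit

Quality of work: drop 59 → average of remaining 2 = 185/2 = 92.5
Weighted total:
  Productivity 25 × 0.19 = 4.75
  Quality of work 92.5 × 0.19 = 17.575
  Technical skill 52 × 0.07 = 3.64
  Collaboration 54 × 0.17 = 9.18
  Reliability 97 × 0.09 = 8.73
  Initiative 81 × 0.07 = 5.67
  Communication 82 × 0.22 = 18.04
Sum = 67.585
67.585 is ≥ 63 and < 83 → Merit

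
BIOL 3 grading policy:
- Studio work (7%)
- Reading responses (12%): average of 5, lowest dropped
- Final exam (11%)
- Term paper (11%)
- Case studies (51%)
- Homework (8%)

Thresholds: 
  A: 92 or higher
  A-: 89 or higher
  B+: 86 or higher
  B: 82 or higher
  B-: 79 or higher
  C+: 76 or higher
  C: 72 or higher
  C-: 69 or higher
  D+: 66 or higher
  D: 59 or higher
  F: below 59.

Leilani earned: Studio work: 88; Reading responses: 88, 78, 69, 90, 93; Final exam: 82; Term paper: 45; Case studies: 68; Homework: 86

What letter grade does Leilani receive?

C

Reading responses: drop 69 → average of remaining 4 = 349/4 = 87.25
Weighted total:
  Studio work 88 × 0.07 = 6.16
  Reading responses 87.25 × 0.12 = 10.47
  Final exam 82 × 0.11 = 9.02
  Term paper 45 × 0.11 = 4.95
  Case studies 68 × 0.51 = 34.68
  Homework 86 × 0.08 = 6.88
Sum = 72.16
72.16 is ≥ 72 and < 76 → C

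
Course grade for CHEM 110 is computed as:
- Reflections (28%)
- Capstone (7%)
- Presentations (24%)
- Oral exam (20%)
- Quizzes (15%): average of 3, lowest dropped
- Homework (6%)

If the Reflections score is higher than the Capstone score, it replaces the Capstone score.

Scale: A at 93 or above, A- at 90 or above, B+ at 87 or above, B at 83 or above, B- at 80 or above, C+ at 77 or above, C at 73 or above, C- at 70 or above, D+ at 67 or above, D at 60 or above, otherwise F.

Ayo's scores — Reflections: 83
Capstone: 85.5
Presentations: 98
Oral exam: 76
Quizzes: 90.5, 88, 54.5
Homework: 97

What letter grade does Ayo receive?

Quizzes: drop 54.5 → average of remaining 2 = 178.5/2 = 89.25
Reflections (83) ≤ Capstone (85.5), so Capstone stays at 85.5.
Weighted total:
  Reflections 83 × 0.28 = 23.24
  Capstone 85.5 × 0.07 = 5.985
  Presentations 98 × 0.24 = 23.52
  Oral exam 76 × 0.2 = 15.2
  Quizzes 89.25 × 0.15 = 13.3875
  Homework 97 × 0.06 = 5.82
Sum = 87.1525
87.1525 is ≥ 87 and < 90 → B+

B+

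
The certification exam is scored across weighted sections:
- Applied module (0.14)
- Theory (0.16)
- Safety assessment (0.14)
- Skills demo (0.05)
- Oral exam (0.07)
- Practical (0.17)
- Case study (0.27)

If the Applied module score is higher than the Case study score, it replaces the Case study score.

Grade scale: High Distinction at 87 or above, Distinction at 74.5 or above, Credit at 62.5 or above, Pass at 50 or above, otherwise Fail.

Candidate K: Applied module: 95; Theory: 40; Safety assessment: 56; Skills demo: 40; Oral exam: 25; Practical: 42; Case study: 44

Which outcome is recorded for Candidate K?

Applied module (95) > Case study (44), so Case study counts as 95.
Weighted total:
  Applied module 95 × 0.14 = 13.3
  Theory 40 × 0.16 = 6.4
  Safety assessment 56 × 0.14 = 7.84
  Skills demo 40 × 0.05 = 2
  Oral exam 25 × 0.07 = 1.75
  Practical 42 × 0.17 = 7.14
  Case study 95 × 0.27 = 25.65
Sum = 64.08
64.08 is ≥ 62.5 and < 74.5 → Credit

Credit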